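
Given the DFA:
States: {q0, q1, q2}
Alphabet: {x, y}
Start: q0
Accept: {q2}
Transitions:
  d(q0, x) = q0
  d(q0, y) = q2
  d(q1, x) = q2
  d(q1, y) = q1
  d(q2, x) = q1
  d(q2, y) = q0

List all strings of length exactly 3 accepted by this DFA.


All strings of length 3: 8 total
Accepted: 3

"xxy", "yxx", "yyy"


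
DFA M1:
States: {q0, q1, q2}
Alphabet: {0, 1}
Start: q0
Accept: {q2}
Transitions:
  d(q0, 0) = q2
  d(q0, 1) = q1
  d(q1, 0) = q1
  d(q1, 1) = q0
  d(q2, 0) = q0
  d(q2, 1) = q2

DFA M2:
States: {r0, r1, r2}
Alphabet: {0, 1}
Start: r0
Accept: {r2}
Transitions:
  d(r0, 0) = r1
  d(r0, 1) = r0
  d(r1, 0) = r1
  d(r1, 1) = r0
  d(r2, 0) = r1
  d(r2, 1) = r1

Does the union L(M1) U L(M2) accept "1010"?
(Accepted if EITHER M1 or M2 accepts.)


M1: final=q2 accepted=True
M2: final=r1 accepted=False

Yes, union accepts


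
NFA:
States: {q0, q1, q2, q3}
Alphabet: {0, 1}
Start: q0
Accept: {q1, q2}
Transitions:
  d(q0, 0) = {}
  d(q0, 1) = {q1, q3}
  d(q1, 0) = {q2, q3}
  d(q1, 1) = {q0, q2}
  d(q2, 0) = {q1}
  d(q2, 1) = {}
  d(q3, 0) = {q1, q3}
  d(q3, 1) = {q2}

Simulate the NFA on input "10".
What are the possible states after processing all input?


Start: {q0}
  --1--> {q1, q3}
  --0--> {q1, q2, q3}

{q1, q2, q3}


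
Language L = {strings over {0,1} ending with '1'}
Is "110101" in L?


last symbol = '1'

Yes, "110101" is in L


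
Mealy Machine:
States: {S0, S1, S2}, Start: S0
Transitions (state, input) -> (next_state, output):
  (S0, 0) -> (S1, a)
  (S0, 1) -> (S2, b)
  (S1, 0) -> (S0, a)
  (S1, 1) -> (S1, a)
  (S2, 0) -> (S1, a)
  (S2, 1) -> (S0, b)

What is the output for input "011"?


Step-by-step:
  (S0, 0) -> (S1, a)
  (S1, 1) -> (S1, a)
  (S1, 1) -> (S1, a)

"aaa"


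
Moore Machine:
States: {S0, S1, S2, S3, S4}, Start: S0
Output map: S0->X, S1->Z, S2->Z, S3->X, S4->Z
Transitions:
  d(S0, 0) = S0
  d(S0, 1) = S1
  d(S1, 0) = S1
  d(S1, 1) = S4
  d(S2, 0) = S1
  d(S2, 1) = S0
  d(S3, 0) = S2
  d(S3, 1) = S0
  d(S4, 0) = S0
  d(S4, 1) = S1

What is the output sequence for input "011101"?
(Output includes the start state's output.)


Start: S0 (output X)
  --0--> S0 (output X)
  --1--> S1 (output Z)
  --1--> S4 (output Z)
  --1--> S1 (output Z)
  --0--> S1 (output Z)
  --1--> S4 (output Z)

"XXZZZZZ"


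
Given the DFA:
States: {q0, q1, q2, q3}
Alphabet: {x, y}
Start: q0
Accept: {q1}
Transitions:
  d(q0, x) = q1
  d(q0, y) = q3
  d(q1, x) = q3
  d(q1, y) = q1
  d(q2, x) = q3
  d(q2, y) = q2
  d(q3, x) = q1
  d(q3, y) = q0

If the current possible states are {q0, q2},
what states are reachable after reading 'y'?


Apply transition on 'y' from each current state:
  d(q0, y) = q3
  d(q2, y) = q2

{q2, q3}


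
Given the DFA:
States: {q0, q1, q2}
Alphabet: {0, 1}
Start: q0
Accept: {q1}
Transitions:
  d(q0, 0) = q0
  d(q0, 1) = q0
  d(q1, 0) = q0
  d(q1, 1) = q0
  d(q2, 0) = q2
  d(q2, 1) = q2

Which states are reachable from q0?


BFS from q0:
  layer 0: {q0}

{q0}


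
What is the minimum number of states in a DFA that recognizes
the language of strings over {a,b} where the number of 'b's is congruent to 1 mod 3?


States track (count of 'b') mod 3.
Need 3 states: one per remainder 0..2; accept = remainder 1.

3


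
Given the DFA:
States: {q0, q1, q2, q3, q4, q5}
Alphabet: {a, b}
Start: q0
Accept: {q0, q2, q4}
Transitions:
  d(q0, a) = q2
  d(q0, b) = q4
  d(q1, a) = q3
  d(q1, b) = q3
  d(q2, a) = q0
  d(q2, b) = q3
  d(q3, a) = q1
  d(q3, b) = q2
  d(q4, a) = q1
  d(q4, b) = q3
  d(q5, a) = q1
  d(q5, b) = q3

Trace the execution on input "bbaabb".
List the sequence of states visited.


Input: bbaabb
d(q0, b) = q4
d(q4, b) = q3
d(q3, a) = q1
d(q1, a) = q3
d(q3, b) = q2
d(q2, b) = q3


q0 -> q4 -> q3 -> q1 -> q3 -> q2 -> q3


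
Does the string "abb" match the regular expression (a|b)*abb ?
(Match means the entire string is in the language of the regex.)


|string| = 3; first = 'a'; last = 'b'

Yes, "abb" matches (a|b)*abb


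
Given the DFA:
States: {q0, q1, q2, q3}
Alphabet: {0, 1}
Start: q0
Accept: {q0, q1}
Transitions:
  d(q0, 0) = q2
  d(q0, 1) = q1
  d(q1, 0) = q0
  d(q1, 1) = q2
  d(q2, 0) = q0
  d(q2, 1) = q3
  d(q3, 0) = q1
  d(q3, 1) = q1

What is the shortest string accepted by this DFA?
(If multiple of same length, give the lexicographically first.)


BFS by string length (lex-first path to each state shown):
  len 0: q0<-""
Found accept state at length 0.

"" (empty string)


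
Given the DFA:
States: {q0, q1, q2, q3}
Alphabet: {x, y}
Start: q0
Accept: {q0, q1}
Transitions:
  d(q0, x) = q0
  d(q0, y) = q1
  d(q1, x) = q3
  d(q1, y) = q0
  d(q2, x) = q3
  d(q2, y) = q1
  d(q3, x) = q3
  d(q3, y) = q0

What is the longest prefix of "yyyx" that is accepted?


Run the DFA, marking each prefix where the state is accepting:
  "" -> q0 [accept]
  "y" -> q1 [accept]
  "yy" -> q0 [accept]
  "yyy" -> q1 [accept]
  "yyyx" -> q3 [reject]

"yyy"


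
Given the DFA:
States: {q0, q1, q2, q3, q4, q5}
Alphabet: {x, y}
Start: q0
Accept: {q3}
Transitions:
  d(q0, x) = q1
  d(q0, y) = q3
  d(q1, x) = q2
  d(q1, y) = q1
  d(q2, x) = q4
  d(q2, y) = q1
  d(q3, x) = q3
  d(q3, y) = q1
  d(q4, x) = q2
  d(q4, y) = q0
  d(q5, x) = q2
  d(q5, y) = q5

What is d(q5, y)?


Looking up transition d(q5, y)

q5


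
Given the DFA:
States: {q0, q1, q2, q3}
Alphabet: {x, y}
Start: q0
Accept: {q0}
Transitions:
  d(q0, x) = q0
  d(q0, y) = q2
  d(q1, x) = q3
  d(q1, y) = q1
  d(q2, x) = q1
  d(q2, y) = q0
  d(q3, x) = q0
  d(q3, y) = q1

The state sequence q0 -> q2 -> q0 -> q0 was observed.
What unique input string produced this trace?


Trace back each transition to find the symbol:
  q0 --[y]--> q2
  q2 --[y]--> q0
  q0 --[x]--> q0

"yyx"


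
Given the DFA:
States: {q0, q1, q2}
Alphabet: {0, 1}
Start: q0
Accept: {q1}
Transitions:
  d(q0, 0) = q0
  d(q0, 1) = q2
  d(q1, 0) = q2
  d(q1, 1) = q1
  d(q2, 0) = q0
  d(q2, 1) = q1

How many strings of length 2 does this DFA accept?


Enumerating all length-2 strings:
  "00" -> q0 [reject]
  "01" -> q2 [reject]
  "10" -> q0 [reject]
  "11" -> q1 [accept]

1 out of 4


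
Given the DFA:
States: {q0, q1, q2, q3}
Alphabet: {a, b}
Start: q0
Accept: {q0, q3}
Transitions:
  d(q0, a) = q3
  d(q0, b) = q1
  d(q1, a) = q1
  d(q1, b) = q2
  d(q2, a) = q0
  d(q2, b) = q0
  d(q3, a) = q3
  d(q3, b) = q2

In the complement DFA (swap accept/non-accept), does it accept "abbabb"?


Trace: q0 -> q3 -> q2 -> q0 -> q3 -> q2 -> q0
Final: q0
Original accept: {q0, q3}
Complement: q0 is in original accept

No, complement rejects (original accepts)


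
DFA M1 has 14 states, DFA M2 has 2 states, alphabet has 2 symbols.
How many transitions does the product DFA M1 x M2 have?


Product DFA has 14 * 2 = 28 states.
Each has 2 transitions: 28 * 2 = 56

56


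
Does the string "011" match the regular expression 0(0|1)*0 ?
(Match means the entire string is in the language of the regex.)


|string| = 3; first = '0'; last = '1'

No, "011" does not match 0(0|1)*0


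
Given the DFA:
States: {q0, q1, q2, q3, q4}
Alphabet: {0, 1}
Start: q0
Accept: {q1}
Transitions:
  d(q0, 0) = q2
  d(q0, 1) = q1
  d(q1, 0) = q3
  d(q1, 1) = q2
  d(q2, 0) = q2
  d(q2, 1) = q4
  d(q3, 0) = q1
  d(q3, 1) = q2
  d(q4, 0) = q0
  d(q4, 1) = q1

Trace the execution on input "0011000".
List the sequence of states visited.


Input: 0011000
d(q0, 0) = q2
d(q2, 0) = q2
d(q2, 1) = q4
d(q4, 1) = q1
d(q1, 0) = q3
d(q3, 0) = q1
d(q1, 0) = q3


q0 -> q2 -> q2 -> q4 -> q1 -> q3 -> q1 -> q3


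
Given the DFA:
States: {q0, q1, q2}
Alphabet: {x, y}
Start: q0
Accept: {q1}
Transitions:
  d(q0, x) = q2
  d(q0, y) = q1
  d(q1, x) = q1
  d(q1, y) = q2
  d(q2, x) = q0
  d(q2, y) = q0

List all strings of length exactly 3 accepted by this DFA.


All strings of length 3: 8 total
Accepted: 3

"xxy", "xyy", "yxx"


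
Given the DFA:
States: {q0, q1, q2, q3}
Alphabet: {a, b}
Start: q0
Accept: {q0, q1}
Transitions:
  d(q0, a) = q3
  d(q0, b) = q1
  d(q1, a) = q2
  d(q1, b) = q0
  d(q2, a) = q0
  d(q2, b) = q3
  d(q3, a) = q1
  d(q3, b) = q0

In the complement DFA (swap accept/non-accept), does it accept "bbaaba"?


Trace: q0 -> q1 -> q0 -> q3 -> q1 -> q0 -> q3
Final: q3
Original accept: {q0, q1}
Complement: q3 is not in original accept

Yes, complement accepts (original rejects)


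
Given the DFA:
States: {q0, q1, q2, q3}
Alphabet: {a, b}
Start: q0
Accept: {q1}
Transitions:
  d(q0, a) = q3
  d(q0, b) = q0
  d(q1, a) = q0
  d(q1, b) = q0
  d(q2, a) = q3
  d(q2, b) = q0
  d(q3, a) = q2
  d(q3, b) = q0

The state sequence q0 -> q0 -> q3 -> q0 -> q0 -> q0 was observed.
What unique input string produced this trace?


Trace back each transition to find the symbol:
  q0 --[b]--> q0
  q0 --[a]--> q3
  q3 --[b]--> q0
  q0 --[b]--> q0
  q0 --[b]--> q0

"babbb"


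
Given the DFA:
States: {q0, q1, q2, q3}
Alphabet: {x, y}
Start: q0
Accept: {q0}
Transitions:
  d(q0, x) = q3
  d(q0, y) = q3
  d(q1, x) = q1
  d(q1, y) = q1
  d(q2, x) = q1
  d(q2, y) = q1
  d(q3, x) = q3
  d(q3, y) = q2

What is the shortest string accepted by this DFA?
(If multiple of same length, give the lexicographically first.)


BFS by string length (lex-first path to each state shown):
  len 0: q0<-""
Found accept state at length 0.

"" (empty string)


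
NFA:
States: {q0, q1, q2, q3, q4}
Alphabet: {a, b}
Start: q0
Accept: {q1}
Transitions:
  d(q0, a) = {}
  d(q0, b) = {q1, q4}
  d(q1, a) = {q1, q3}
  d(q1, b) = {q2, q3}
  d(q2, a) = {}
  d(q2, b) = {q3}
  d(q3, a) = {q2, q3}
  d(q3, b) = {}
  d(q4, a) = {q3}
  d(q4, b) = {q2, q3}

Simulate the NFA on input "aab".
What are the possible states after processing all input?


Start: {q0}
  --a--> {}
  --a--> {}
  --b--> {}

{} (empty set, no valid transitions)


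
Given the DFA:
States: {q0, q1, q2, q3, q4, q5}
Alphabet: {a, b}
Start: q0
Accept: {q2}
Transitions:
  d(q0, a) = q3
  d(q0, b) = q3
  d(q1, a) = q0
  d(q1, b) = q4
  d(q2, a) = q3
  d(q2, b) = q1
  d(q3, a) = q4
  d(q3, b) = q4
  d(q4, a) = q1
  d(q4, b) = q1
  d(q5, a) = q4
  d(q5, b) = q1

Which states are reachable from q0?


BFS from q0:
  layer 0: {q0}
  layer 1: {q3}
  layer 2: {q4}
  layer 3: {q1}

{q0, q1, q3, q4}


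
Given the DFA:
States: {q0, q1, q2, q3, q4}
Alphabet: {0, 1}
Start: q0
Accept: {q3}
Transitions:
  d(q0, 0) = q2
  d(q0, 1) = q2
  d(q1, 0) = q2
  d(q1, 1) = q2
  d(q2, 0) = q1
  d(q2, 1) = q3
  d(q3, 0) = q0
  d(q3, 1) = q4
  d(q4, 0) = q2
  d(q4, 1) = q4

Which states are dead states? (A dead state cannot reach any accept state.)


Forward reachability from each state:
  q0 -> reaches accept state q3 (live)
  q1 -> reaches accept state q3 (live)
  q2 -> reaches accept state q3 (live)
  q3 -> reaches accept state q3 (live)
  q4 -> reaches accept state q3 (live)

None (all states can reach an accept state)


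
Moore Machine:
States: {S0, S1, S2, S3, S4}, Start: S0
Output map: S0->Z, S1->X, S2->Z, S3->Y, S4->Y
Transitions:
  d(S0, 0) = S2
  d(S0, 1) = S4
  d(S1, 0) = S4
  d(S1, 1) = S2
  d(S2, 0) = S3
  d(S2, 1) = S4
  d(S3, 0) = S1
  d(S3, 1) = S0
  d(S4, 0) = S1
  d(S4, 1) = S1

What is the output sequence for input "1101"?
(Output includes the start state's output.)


Start: S0 (output Z)
  --1--> S4 (output Y)
  --1--> S1 (output X)
  --0--> S4 (output Y)
  --1--> S1 (output X)

"ZYXYX"


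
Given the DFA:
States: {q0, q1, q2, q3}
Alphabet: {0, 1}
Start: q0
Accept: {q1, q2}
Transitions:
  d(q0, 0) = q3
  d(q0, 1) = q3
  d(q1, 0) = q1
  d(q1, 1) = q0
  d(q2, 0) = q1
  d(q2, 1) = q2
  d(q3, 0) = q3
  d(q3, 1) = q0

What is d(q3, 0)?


Looking up transition d(q3, 0)

q3


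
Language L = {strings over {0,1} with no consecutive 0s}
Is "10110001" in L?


'00' occurs at index 4

No, "10110001" is not in L


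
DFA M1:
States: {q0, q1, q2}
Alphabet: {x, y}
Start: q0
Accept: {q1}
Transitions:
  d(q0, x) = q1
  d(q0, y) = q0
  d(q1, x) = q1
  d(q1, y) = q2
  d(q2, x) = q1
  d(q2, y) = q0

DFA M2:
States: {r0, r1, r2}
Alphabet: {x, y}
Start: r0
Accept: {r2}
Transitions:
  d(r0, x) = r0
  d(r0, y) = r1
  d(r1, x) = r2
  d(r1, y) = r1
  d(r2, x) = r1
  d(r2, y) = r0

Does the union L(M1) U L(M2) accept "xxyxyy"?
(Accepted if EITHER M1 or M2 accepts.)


M1: final=q0 accepted=False
M2: final=r1 accepted=False

No, union rejects (neither accepts)


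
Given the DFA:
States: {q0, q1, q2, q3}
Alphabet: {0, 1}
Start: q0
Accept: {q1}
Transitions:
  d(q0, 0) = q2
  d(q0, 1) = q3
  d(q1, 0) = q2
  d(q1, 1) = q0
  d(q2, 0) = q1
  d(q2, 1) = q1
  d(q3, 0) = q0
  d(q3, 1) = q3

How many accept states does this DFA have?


Accept states listed: {q1}
Counting: q1(1)

1


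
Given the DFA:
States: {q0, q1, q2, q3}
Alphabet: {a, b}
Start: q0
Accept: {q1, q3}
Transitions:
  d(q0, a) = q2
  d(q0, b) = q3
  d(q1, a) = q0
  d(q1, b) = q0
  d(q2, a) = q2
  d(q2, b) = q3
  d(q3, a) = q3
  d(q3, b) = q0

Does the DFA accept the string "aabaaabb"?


Trace: q0 -> q2 -> q2 -> q3 -> q3 -> q3 -> q3 -> q0 -> q3
Final state: q3
Accept states: {q1, q3}

Yes, accepted (final state q3 is an accept state)


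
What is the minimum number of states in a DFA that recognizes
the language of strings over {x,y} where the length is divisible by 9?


States track (length) mod 9.
Need 9 states: one per remainder 0..8; accept = remainder 0.

9


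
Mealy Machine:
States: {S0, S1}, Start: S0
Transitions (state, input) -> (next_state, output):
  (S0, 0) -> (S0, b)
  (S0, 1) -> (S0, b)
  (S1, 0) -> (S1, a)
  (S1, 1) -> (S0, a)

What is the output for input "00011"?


Step-by-step:
  (S0, 0) -> (S0, b)
  (S0, 0) -> (S0, b)
  (S0, 0) -> (S0, b)
  (S0, 1) -> (S0, b)
  (S0, 1) -> (S0, b)

"bbbbb"


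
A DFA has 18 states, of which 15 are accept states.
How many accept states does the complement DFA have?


Complement swaps accept and non-accept states.
18 - 15 = 3

3


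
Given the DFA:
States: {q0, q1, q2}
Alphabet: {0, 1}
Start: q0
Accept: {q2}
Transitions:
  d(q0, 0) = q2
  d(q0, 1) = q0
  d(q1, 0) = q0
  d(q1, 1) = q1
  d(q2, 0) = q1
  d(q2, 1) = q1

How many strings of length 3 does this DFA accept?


Enumerating all length-3 strings:
  "000" -> q0 [reject]
  "001" -> q1 [reject]
  "010" -> q0 [reject]
  "011" -> q1 [reject]
  "100" -> q1 [reject]
  "101" -> q1 [reject]
  "110" -> q2 [accept]
  "111" -> q0 [reject]

1 out of 8


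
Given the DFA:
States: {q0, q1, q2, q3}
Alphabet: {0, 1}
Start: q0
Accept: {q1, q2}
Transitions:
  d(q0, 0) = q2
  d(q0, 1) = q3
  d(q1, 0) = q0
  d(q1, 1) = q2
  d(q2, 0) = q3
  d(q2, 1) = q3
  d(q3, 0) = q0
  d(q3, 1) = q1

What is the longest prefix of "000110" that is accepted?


Run the DFA, marking each prefix where the state is accepting:
  "" -> q0 [reject]
  "0" -> q2 [accept]
  "00" -> q3 [reject]
  "000" -> q0 [reject]
  "0001" -> q3 [reject]
  "00011" -> q1 [accept]
  "000110" -> q0 [reject]

"00011"


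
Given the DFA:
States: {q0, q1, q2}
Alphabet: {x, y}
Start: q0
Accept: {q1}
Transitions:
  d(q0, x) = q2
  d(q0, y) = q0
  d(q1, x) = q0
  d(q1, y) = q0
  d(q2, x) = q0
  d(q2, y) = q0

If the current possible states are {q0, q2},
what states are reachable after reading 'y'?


Apply transition on 'y' from each current state:
  d(q0, y) = q0
  d(q2, y) = q0

{q0}


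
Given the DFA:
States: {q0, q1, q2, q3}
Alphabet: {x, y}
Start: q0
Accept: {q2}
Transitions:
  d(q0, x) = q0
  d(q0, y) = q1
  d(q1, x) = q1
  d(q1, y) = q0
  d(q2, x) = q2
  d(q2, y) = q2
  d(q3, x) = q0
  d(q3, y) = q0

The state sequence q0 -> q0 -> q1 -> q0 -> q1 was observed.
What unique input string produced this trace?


Trace back each transition to find the symbol:
  q0 --[x]--> q0
  q0 --[y]--> q1
  q1 --[y]--> q0
  q0 --[y]--> q1

"xyyy"


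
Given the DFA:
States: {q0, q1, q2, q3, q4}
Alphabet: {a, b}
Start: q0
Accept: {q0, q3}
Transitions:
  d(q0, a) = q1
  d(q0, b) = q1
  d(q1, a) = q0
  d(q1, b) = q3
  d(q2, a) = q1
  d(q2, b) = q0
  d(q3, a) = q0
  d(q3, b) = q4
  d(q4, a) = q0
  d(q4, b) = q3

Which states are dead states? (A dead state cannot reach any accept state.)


Forward reachability from each state:
  q0 -> reaches accept state q0 (live)
  q1 -> reaches accept state q0 (live)
  q2 -> reaches accept state q0 (live)
  q3 -> reaches accept state q0 (live)
  q4 -> reaches accept state q0 (live)

None (all states can reach an accept state)


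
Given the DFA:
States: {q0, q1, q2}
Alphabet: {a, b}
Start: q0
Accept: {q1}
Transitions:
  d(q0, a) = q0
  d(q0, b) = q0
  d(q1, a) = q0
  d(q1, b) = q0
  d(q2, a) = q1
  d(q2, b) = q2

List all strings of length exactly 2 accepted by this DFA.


All strings of length 2: 4 total
Accepted: 0

None


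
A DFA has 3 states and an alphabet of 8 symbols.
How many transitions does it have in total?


Each state has exactly one transition per symbol.
3 * 8 = 24

24


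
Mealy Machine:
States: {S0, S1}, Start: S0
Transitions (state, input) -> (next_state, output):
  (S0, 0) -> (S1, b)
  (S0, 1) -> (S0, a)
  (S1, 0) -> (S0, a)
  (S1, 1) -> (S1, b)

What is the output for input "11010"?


Step-by-step:
  (S0, 1) -> (S0, a)
  (S0, 1) -> (S0, a)
  (S0, 0) -> (S1, b)
  (S1, 1) -> (S1, b)
  (S1, 0) -> (S0, a)

"aabba"


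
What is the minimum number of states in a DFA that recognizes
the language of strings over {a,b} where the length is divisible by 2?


States track (length) mod 2.
Need 2 states: one per remainder 0..1; accept = remainder 0.

2


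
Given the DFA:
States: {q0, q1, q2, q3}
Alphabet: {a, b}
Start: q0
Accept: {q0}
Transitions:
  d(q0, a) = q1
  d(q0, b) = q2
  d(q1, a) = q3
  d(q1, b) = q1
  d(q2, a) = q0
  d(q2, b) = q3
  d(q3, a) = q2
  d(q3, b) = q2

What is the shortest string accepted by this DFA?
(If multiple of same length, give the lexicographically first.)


BFS by string length (lex-first path to each state shown):
  len 0: q0<-""
Found accept state at length 0.

"" (empty string)


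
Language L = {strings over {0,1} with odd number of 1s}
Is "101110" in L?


count('1') = 4; 4 mod 2 = 0

No, "101110" is not in L


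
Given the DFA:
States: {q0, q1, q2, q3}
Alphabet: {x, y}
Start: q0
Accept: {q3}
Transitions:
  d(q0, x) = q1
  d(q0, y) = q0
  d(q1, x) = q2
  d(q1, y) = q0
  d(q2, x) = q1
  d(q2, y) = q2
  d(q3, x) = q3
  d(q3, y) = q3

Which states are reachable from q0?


BFS from q0:
  layer 0: {q0}
  layer 1: {q1}
  layer 2: {q2}

{q0, q1, q2}


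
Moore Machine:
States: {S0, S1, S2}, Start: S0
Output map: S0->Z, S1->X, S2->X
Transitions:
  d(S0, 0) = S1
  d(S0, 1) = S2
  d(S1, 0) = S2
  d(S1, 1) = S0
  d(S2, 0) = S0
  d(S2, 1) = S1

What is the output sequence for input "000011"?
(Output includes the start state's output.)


Start: S0 (output Z)
  --0--> S1 (output X)
  --0--> S2 (output X)
  --0--> S0 (output Z)
  --0--> S1 (output X)
  --1--> S0 (output Z)
  --1--> S2 (output X)

"ZXXZXZX"


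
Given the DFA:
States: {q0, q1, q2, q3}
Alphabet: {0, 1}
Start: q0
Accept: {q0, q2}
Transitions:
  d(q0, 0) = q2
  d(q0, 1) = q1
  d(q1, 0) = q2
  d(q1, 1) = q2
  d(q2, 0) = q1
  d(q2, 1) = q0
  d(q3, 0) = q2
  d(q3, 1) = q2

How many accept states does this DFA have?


Accept states listed: {q0, q2}
Counting: q0(1) q2(2)

2


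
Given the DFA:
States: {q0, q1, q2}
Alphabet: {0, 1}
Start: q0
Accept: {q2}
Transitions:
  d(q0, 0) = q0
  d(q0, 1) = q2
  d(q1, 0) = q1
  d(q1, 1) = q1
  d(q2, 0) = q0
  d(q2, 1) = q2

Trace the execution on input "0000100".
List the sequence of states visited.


Input: 0000100
d(q0, 0) = q0
d(q0, 0) = q0
d(q0, 0) = q0
d(q0, 0) = q0
d(q0, 1) = q2
d(q2, 0) = q0
d(q0, 0) = q0


q0 -> q0 -> q0 -> q0 -> q0 -> q2 -> q0 -> q0


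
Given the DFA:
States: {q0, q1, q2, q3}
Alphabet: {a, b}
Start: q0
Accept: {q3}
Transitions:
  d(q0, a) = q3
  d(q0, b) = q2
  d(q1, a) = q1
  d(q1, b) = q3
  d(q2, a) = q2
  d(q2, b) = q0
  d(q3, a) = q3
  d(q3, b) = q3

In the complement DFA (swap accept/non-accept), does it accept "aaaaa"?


Trace: q0 -> q3 -> q3 -> q3 -> q3 -> q3
Final: q3
Original accept: {q3}
Complement: q3 is in original accept

No, complement rejects (original accepts)


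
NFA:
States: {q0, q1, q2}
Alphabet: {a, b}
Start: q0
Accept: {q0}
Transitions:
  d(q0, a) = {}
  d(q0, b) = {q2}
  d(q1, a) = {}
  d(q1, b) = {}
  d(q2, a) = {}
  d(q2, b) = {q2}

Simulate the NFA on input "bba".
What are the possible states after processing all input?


Start: {q0}
  --b--> {q2}
  --b--> {q2}
  --a--> {}

{} (empty set, no valid transitions)


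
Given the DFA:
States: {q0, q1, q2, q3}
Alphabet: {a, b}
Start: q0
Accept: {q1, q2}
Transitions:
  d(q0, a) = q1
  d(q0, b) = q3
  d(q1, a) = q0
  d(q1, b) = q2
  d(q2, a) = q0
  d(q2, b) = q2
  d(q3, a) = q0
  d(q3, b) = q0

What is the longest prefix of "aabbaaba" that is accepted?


Run the DFA, marking each prefix where the state is accepting:
  "" -> q0 [reject]
  "a" -> q1 [accept]
  "aa" -> q0 [reject]
  "aab" -> q3 [reject]
  "aabb" -> q0 [reject]
  "aabba" -> q1 [accept]
  "aabbaa" -> q0 [reject]
  "aabbaab" -> q3 [reject]
  "aabbaaba" -> q0 [reject]

"aabba"


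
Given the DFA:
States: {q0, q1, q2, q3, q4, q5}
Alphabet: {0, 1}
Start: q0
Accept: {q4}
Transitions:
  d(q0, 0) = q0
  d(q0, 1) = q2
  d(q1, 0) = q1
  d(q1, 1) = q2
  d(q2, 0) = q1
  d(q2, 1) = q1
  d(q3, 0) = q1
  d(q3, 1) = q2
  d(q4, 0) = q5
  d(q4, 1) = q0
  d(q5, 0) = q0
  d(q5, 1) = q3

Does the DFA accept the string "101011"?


Trace: q0 -> q2 -> q1 -> q2 -> q1 -> q2 -> q1
Final state: q1
Accept states: {q4}

No, rejected (final state q1 is not an accept state)


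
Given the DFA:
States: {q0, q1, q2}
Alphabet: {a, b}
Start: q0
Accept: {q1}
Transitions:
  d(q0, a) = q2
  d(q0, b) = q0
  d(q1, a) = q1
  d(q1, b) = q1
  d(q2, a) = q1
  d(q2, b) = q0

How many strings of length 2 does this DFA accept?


Enumerating all length-2 strings:
  "aa" -> q1 [accept]
  "ab" -> q0 [reject]
  "ba" -> q2 [reject]
  "bb" -> q0 [reject]

1 out of 4


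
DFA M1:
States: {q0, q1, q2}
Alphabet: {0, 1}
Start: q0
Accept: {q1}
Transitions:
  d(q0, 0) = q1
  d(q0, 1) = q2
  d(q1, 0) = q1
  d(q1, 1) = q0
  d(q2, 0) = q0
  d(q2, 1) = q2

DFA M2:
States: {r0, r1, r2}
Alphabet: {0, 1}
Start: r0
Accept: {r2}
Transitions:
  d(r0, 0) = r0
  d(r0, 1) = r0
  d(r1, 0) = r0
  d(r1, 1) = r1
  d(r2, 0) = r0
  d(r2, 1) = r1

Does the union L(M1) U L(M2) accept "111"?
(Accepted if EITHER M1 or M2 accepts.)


M1: final=q2 accepted=False
M2: final=r0 accepted=False

No, union rejects (neither accepts)


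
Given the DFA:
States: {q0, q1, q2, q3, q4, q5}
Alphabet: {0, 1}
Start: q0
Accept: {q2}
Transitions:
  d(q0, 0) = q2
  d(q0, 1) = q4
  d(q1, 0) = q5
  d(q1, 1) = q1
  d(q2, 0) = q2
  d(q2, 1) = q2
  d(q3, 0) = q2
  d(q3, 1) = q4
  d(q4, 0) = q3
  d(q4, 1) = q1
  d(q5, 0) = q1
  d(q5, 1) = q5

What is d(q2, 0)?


Looking up transition d(q2, 0)

q2


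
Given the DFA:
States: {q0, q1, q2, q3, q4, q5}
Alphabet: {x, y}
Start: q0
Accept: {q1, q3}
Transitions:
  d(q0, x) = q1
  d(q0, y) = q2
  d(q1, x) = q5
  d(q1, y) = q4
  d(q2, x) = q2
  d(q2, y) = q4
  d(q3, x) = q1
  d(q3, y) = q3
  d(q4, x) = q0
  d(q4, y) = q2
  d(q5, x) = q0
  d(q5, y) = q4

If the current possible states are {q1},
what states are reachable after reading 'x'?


Apply transition on 'x' from each current state:
  d(q1, x) = q5

{q5}


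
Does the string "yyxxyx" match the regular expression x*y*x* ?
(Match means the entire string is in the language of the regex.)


|string| = 6; first = 'y'; last = 'x'

No, "yyxxyx" does not match x*y*x*


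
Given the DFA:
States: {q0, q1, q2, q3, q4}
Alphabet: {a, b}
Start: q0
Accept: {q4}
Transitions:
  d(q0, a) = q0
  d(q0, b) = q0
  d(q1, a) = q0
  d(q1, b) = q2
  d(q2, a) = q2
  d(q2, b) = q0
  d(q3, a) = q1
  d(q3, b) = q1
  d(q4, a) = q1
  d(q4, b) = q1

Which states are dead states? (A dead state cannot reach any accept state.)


Forward reachability from each state:
  q0 -> reaches {q0}, no accept state (dead)
  q1 -> reaches {q0, q1, q2}, no accept state (dead)
  q2 -> reaches {q0, q2}, no accept state (dead)
  q3 -> reaches {q0, q1, q2, q3}, no accept state (dead)
  q4 -> reaches accept state q4 (live)

{q0, q1, q2, q3}


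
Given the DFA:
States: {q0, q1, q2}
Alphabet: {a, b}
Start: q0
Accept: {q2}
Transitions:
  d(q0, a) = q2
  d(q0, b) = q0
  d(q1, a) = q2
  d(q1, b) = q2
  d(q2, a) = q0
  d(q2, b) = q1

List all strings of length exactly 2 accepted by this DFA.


All strings of length 2: 4 total
Accepted: 1

"ba"


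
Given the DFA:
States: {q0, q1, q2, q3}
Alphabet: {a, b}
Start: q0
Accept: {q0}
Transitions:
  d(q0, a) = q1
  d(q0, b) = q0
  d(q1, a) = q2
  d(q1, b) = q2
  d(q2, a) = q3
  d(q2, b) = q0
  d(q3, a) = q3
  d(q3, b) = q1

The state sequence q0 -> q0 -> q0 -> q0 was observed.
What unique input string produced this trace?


Trace back each transition to find the symbol:
  q0 --[b]--> q0
  q0 --[b]--> q0
  q0 --[b]--> q0

"bbb"


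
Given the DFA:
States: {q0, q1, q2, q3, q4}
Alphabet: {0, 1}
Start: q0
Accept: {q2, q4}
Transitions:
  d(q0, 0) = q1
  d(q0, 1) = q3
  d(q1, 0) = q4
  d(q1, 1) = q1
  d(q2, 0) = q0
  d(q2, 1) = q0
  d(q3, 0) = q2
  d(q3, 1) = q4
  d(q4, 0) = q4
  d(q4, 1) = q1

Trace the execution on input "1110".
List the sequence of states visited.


Input: 1110
d(q0, 1) = q3
d(q3, 1) = q4
d(q4, 1) = q1
d(q1, 0) = q4


q0 -> q3 -> q4 -> q1 -> q4


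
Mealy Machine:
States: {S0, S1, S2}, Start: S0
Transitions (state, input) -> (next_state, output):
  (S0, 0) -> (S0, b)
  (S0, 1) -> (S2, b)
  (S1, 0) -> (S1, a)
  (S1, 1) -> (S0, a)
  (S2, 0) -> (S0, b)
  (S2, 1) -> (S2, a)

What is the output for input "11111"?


Step-by-step:
  (S0, 1) -> (S2, b)
  (S2, 1) -> (S2, a)
  (S2, 1) -> (S2, a)
  (S2, 1) -> (S2, a)
  (S2, 1) -> (S2, a)

"baaaa"


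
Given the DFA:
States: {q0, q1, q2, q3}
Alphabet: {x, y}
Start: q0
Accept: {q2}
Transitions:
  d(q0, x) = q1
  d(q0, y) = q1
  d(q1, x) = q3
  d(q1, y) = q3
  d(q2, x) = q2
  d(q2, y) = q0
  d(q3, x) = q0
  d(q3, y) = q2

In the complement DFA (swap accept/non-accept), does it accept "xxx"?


Trace: q0 -> q1 -> q3 -> q0
Final: q0
Original accept: {q2}
Complement: q0 is not in original accept

Yes, complement accepts (original rejects)


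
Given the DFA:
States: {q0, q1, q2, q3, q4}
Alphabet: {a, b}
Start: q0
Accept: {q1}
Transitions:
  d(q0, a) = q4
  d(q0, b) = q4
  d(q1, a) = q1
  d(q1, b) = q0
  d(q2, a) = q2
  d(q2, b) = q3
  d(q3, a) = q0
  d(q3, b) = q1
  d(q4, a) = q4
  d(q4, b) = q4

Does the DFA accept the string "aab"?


Trace: q0 -> q4 -> q4 -> q4
Final state: q4
Accept states: {q1}

No, rejected (final state q4 is not an accept state)


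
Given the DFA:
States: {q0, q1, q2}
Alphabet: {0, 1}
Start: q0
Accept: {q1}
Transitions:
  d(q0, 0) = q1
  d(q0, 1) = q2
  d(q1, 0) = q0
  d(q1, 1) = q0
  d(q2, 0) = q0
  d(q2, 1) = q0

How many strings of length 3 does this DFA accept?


Enumerating all length-3 strings:
  "000" -> q1 [accept]
  "001" -> q2 [reject]
  "010" -> q1 [accept]
  "011" -> q2 [reject]
  "100" -> q1 [accept]
  "101" -> q2 [reject]
  "110" -> q1 [accept]
  "111" -> q2 [reject]

4 out of 8


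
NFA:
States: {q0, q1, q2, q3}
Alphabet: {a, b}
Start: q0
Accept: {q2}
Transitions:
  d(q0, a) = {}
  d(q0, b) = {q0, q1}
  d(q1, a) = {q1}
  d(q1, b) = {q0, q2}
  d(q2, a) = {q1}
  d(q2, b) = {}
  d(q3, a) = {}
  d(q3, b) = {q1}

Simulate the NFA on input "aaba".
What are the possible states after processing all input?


Start: {q0}
  --a--> {}
  --a--> {}
  --b--> {}
  --a--> {}

{} (empty set, no valid transitions)


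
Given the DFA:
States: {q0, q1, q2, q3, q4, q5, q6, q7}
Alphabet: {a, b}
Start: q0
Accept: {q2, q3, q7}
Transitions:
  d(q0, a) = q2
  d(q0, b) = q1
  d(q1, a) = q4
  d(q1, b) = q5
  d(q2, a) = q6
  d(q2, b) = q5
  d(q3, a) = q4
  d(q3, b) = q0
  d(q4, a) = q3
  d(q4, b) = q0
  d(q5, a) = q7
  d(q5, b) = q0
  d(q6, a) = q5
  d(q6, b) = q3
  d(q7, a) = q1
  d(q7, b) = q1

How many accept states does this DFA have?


Accept states listed: {q2, q3, q7}
Counting: q2(1) q3(2) q7(3)

3


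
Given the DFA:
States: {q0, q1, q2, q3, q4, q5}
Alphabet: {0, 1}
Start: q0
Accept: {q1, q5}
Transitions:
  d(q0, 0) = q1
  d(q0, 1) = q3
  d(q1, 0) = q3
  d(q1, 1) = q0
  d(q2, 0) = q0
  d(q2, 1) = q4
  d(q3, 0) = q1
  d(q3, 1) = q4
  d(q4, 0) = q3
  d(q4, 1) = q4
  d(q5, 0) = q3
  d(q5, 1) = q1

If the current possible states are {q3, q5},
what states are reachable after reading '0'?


Apply transition on '0' from each current state:
  d(q3, 0) = q1
  d(q5, 0) = q3

{q1, q3}


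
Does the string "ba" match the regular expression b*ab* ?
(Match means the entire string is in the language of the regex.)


|string| = 2; first = 'b'; last = 'a'

Yes, "ba" matches b*ab*


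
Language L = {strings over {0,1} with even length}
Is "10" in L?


length = 2; 2 mod 2 = 0

Yes, "10" is in L


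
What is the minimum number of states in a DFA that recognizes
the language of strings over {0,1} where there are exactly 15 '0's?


States: count = 0, 1, ..., 15 (that's 16 states), plus a dead state for count > 15.
Total: 16 + 1 = 17. Accept = count-15 state.

17


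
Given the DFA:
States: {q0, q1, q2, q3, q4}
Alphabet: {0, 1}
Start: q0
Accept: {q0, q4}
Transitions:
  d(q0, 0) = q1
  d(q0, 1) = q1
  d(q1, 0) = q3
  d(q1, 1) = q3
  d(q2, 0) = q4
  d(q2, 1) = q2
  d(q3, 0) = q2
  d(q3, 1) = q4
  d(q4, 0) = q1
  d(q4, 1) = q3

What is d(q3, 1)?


Looking up transition d(q3, 1)

q4


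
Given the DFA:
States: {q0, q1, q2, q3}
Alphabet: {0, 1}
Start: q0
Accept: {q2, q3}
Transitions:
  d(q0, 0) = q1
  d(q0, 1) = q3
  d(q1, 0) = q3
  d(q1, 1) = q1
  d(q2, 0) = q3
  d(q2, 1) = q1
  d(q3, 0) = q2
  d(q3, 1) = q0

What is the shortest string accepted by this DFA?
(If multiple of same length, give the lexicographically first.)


BFS by string length (lex-first path to each state shown):
  len 0: q0<-""
  len 1: q1<-"0", q3<-"1"
Found accept state at length 1.

"1"


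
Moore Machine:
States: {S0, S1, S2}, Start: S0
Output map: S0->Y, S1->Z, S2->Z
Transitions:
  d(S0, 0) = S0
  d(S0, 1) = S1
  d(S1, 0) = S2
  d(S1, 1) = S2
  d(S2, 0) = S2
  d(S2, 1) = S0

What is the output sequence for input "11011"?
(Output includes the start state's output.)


Start: S0 (output Y)
  --1--> S1 (output Z)
  --1--> S2 (output Z)
  --0--> S2 (output Z)
  --1--> S0 (output Y)
  --1--> S1 (output Z)

"YZZZYZ"


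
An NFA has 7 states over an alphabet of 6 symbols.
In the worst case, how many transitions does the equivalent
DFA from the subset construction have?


Subset construction: one DFA state per subset of NFA states = 2^7 = 128 states.
Each DFA state has 6 outgoing transitions: 128 * 6 = 768

768


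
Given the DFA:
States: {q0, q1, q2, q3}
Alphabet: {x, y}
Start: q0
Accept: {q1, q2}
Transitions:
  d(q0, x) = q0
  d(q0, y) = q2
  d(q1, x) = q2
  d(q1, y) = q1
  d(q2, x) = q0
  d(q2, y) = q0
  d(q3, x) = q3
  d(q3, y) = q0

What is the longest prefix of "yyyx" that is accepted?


Run the DFA, marking each prefix where the state is accepting:
  "" -> q0 [reject]
  "y" -> q2 [accept]
  "yy" -> q0 [reject]
  "yyy" -> q2 [accept]
  "yyyx" -> q0 [reject]

"yyy"


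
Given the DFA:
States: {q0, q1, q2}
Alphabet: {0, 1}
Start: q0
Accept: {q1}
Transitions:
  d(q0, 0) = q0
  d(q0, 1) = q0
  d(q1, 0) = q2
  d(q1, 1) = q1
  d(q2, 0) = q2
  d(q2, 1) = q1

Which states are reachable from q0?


BFS from q0:
  layer 0: {q0}

{q0}


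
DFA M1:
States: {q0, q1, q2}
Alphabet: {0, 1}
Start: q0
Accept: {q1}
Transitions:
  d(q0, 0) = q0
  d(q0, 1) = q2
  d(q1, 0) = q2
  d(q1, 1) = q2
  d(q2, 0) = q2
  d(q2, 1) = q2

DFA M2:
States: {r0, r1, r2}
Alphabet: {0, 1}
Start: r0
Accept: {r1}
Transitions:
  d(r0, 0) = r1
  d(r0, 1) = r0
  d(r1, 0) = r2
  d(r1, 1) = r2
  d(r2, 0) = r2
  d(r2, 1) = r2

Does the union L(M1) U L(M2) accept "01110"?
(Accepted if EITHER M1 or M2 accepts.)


M1: final=q2 accepted=False
M2: final=r2 accepted=False

No, union rejects (neither accepts)


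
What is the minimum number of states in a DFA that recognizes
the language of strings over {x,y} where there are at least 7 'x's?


States: count = 0, 1, ..., 6, and a final '>= 7' state.
Total: 7 + 1 = 8. Accept = '>= 7' state.

8


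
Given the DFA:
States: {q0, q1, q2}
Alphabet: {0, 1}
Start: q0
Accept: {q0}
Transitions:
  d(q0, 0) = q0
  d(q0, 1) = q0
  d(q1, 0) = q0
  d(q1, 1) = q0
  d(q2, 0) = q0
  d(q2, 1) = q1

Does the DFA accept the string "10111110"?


Trace: q0 -> q0 -> q0 -> q0 -> q0 -> q0 -> q0 -> q0 -> q0
Final state: q0
Accept states: {q0}

Yes, accepted (final state q0 is an accept state)


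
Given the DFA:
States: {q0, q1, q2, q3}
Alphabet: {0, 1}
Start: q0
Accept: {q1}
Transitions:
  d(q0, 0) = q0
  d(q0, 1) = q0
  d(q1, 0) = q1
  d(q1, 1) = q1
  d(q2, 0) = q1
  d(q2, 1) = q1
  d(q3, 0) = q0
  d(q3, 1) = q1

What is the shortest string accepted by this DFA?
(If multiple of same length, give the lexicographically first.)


BFS by string length (lex-first path to each state shown):
  len 0: q0<-""
  len 1: q0<-"0"
  len 2: q0<-"00"
  len 3: q0<-"000"
  len 4: q0<-"0000"
  len 5: q0<-"00000"
  len 6: q0<-"000000"
  len 7: q0<-"0000000"
  len 8: q0<-"00000000"

No string accepted (empty language)


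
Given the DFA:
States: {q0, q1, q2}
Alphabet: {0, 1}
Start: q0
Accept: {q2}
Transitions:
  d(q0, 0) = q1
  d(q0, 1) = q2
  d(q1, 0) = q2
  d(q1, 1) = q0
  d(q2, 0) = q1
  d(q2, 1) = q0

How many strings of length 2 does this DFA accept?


Enumerating all length-2 strings:
  "00" -> q2 [accept]
  "01" -> q0 [reject]
  "10" -> q1 [reject]
  "11" -> q0 [reject]

1 out of 4


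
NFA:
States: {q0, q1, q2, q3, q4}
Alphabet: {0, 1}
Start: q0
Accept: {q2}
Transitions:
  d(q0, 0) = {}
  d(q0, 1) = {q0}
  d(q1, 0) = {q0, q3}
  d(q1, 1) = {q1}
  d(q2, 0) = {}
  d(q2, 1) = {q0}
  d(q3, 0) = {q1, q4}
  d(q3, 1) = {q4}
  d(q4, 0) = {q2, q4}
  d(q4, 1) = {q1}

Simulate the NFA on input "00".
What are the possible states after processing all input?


Start: {q0}
  --0--> {}
  --0--> {}

{} (empty set, no valid transitions)


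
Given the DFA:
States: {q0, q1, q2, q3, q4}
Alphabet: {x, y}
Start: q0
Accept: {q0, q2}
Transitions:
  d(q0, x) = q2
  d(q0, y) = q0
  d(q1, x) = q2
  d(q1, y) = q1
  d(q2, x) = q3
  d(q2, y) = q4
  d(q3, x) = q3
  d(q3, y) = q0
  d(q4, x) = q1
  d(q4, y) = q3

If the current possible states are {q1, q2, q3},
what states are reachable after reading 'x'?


Apply transition on 'x' from each current state:
  d(q1, x) = q2
  d(q2, x) = q3
  d(q3, x) = q3

{q2, q3}


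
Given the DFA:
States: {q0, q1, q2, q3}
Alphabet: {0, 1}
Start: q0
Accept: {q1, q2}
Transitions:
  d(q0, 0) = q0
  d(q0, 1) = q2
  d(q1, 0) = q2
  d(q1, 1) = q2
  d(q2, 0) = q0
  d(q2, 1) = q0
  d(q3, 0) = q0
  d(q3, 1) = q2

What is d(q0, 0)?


Looking up transition d(q0, 0)

q0


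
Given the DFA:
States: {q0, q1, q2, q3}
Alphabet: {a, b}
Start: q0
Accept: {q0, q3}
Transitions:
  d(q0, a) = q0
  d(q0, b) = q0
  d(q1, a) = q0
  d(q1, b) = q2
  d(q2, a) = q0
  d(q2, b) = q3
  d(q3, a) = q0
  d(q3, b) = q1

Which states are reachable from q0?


BFS from q0:
  layer 0: {q0}

{q0}


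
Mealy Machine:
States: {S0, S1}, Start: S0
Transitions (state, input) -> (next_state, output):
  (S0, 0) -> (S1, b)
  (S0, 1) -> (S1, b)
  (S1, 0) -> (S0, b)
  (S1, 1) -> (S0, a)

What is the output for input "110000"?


Step-by-step:
  (S0, 1) -> (S1, b)
  (S1, 1) -> (S0, a)
  (S0, 0) -> (S1, b)
  (S1, 0) -> (S0, b)
  (S0, 0) -> (S1, b)
  (S1, 0) -> (S0, b)

"babbbb"


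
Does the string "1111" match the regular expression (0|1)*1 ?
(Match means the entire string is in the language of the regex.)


|string| = 4; first = '1'; last = '1'

Yes, "1111" matches (0|1)*1


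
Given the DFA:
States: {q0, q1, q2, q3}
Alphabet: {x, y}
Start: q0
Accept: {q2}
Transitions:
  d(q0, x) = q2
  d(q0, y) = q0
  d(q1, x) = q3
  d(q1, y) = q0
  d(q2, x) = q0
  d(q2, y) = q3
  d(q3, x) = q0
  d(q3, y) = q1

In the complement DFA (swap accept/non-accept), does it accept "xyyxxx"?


Trace: q0 -> q2 -> q3 -> q1 -> q3 -> q0 -> q2
Final: q2
Original accept: {q2}
Complement: q2 is in original accept

No, complement rejects (original accepts)


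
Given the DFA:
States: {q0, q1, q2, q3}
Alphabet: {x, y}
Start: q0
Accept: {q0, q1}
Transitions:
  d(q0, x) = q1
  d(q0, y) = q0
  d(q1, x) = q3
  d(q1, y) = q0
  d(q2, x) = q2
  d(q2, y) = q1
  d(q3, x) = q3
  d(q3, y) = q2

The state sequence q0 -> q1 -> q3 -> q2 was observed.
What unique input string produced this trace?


Trace back each transition to find the symbol:
  q0 --[x]--> q1
  q1 --[x]--> q3
  q3 --[y]--> q2

"xxy"


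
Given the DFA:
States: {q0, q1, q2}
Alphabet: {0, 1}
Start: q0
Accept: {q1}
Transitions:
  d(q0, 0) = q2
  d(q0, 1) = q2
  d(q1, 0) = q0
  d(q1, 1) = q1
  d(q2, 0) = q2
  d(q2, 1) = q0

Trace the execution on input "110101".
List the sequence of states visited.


Input: 110101
d(q0, 1) = q2
d(q2, 1) = q0
d(q0, 0) = q2
d(q2, 1) = q0
d(q0, 0) = q2
d(q2, 1) = q0


q0 -> q2 -> q0 -> q2 -> q0 -> q2 -> q0


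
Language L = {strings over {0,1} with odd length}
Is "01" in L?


length = 2; 2 mod 2 = 0

No, "01" is not in L


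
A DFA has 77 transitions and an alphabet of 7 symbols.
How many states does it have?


Each state has exactly one transition per symbol.
states = transitions / |alphabet| = 77 / 7 = 11

11


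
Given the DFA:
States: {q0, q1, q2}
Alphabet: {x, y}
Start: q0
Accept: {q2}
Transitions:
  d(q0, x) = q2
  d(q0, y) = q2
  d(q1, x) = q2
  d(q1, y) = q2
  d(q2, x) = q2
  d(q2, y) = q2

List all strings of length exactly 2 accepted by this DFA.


All strings of length 2: 4 total
Accepted: 4

"xx", "xy", "yx", "yy"


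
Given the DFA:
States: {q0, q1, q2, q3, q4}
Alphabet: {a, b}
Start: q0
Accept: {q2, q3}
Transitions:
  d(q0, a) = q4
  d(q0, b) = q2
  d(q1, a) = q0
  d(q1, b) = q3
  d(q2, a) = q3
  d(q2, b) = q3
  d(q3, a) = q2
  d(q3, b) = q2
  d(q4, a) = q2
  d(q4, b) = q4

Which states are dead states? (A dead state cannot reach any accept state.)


Forward reachability from each state:
  q0 -> reaches accept state q2 (live)
  q1 -> reaches accept state q2 (live)
  q2 -> reaches accept state q2 (live)
  q3 -> reaches accept state q2 (live)
  q4 -> reaches accept state q2 (live)

None (all states can reach an accept state)


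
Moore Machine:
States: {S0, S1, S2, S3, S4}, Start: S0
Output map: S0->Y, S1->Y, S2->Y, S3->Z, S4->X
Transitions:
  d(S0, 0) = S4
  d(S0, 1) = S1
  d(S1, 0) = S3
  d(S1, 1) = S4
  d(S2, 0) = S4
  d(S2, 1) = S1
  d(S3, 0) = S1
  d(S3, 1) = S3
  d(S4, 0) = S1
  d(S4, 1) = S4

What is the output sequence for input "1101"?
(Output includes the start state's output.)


Start: S0 (output Y)
  --1--> S1 (output Y)
  --1--> S4 (output X)
  --0--> S1 (output Y)
  --1--> S4 (output X)

"YYXYX"


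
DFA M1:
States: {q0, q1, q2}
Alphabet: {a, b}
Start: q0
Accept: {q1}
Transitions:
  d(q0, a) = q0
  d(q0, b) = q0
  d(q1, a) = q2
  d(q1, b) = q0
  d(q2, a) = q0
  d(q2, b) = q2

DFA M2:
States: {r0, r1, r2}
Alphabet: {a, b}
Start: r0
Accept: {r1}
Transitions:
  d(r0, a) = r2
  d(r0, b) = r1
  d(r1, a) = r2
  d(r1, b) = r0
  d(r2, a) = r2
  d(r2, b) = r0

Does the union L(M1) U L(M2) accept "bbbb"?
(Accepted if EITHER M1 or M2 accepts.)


M1: final=q0 accepted=False
M2: final=r0 accepted=False

No, union rejects (neither accepts)


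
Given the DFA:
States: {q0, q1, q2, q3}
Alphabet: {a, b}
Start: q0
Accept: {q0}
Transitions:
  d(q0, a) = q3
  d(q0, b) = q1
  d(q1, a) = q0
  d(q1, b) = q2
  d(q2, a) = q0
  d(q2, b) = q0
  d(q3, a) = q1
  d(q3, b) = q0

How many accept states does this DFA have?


Accept states listed: {q0}
Counting: q0(1)

1


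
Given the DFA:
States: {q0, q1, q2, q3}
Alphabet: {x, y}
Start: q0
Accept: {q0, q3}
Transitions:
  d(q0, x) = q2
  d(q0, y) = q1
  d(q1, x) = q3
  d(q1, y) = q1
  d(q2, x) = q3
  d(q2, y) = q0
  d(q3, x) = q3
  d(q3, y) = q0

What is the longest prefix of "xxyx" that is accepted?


Run the DFA, marking each prefix where the state is accepting:
  "" -> q0 [accept]
  "x" -> q2 [reject]
  "xx" -> q3 [accept]
  "xxy" -> q0 [accept]
  "xxyx" -> q2 [reject]

"xxy"


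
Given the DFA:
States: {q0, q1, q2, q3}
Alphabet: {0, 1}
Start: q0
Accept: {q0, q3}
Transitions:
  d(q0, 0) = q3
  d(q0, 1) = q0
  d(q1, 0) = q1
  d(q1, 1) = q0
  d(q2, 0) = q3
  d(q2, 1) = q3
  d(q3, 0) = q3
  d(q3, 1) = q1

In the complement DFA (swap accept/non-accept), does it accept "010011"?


Trace: q0 -> q3 -> q1 -> q1 -> q1 -> q0 -> q0
Final: q0
Original accept: {q0, q3}
Complement: q0 is in original accept

No, complement rejects (original accepts)
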